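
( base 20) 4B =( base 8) 133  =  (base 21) 47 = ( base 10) 91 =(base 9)111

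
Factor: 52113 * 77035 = 3^1*5^1*7^1*29^1*31^1*71^1*599^1 = 4014524955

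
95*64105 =6089975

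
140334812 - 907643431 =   -  767308619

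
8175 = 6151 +2024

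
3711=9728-6017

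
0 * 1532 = 0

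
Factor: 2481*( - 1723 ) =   -  3^1*827^1 * 1723^1 = - 4274763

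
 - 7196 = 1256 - 8452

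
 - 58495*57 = -3334215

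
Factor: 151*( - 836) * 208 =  - 2^6*11^1  *  13^1*19^1*151^1 = - 26257088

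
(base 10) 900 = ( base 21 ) 20i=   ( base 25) 1b0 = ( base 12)630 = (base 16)384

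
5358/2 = 2679 = 2679.00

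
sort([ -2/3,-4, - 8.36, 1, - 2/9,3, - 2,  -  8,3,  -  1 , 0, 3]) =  [  -  8.36, - 8,  -  4, - 2 , - 1, - 2/3,  -  2/9, 0, 1, 3,3,3] 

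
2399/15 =159 + 14/15 = 159.93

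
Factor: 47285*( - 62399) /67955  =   - 7^2*23^1  *  193^1*2713^1*13591^( - 1)=-590107343/13591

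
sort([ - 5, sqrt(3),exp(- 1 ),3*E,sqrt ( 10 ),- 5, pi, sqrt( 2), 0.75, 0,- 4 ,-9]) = [ -9, - 5, -5,- 4,0,exp(-1),  0.75, sqrt( 2), sqrt( 3)  ,  pi, sqrt (10), 3 * E]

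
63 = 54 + 9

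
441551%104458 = 23719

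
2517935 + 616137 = 3134072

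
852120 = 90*9468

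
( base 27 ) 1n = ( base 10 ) 50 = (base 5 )200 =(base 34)1g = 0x32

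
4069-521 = 3548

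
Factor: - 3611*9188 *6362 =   -  2^3*23^1*157^1*2297^1 * 3181^1 = - 211077596216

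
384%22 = 10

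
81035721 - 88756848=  - 7721127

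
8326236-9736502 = - 1410266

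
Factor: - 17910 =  -2^1*3^2*5^1*199^1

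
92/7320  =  23/1830 = 0.01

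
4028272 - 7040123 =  - 3011851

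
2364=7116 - 4752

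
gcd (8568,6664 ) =952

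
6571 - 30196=-23625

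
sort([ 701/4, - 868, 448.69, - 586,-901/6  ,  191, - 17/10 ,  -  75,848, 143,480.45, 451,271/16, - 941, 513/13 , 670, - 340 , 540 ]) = [ - 941, - 868, - 586,  -  340, - 901/6, - 75, - 17/10,271/16, 513/13,143,701/4,  191,448.69,451, 480.45,540,670,848]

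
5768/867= 6+566/867 = 6.65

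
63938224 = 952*67162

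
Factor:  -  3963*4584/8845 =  - 18166392/8845 = - 2^3*3^2*5^( - 1 )*29^(-1) * 61^(-1) * 191^1*1321^1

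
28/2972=7/743 = 0.01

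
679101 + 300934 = 980035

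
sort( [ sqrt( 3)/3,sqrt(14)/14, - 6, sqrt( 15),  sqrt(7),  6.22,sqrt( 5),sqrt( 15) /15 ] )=[ - 6, sqrt( 15 )/15 , sqrt(14) /14, sqrt( 3)/3, sqrt( 5 ) , sqrt( 7),  sqrt( 15 ), 6.22] 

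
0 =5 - 5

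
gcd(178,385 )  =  1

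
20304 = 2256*9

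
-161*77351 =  - 12453511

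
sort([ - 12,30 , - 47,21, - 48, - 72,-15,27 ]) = [ - 72, - 48 , - 47, - 15, - 12,21,27, 30 ]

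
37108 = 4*9277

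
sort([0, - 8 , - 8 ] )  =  [ - 8, - 8,0 ] 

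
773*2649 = 2047677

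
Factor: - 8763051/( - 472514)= 2^( - 1)*3^1* 7^ (  -  1 )*11^1*33751^(-1) * 265547^1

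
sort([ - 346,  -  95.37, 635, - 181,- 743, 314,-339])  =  [-743,-346, - 339, - 181, - 95.37,314,635] 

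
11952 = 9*1328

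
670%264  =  142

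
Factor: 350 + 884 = 2^1*617^1=1234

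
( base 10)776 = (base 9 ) 1052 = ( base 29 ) qm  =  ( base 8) 1410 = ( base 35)m6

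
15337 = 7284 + 8053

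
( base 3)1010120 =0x339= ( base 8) 1471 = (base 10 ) 825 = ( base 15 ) 3a0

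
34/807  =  34/807 = 0.04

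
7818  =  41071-33253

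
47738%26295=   21443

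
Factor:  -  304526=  - 2^1*43^1 * 3541^1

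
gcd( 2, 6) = 2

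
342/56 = 171/28 = 6.11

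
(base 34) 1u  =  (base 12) 54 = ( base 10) 64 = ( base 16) 40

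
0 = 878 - 878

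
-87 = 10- 97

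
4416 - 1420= 2996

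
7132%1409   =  87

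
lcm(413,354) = 2478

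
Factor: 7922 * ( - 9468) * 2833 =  - 2^3 * 3^2*17^1*233^1*263^1*2833^1=-212490570168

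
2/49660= 1/24830 = 0.00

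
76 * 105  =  7980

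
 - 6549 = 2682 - 9231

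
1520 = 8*190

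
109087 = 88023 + 21064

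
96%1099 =96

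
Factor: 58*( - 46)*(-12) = 2^4*3^1*23^1*29^1=   32016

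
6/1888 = 3/944 = 0.00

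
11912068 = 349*34132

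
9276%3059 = 99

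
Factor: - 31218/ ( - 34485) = 86/95=2^1 * 5^ ( - 1)*19^( - 1)* 43^1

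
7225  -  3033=4192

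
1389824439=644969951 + 744854488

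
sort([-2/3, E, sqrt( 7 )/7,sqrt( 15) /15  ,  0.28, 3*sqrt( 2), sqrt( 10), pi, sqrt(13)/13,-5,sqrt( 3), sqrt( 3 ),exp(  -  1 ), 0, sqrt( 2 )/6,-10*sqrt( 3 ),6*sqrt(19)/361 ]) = [ - 10*sqrt(3 )  , - 5,-2/3, 0,  6*sqrt( 19 )/361,sqrt(2 )/6, sqrt( 15)/15, sqrt( 13 ) /13,  0.28, exp (-1 ), sqrt( 7)/7, sqrt(3 ), sqrt( 3 )  ,  E,pi,  sqrt( 10 ),3*sqrt ( 2)] 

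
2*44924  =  89848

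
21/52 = 21/52 = 0.40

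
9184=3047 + 6137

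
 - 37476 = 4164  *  ( - 9)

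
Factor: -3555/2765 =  - 3^2*7^( - 1)= -9/7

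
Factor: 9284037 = 3^1*7^1*442097^1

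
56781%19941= 16899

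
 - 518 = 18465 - 18983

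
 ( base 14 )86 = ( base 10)118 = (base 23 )53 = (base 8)166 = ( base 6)314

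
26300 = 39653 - 13353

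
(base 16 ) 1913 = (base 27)8lk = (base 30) 73t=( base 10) 6419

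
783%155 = 8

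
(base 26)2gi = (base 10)1786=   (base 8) 3372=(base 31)1qj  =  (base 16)6fa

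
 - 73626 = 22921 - 96547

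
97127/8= 12140 +7/8 = 12140.88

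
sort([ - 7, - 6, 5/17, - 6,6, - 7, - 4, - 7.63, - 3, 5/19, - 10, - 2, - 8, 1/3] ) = [ - 10, - 8, - 7.63, - 7, - 7, - 6, - 6,-4, - 3, - 2,5/19, 5/17, 1/3,  6 ]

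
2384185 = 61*39085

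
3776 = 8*472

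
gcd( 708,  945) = 3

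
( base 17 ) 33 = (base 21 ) 2c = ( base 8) 66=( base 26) 22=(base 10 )54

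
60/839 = 60/839 = 0.07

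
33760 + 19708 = 53468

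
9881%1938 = 191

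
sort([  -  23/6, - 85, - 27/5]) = [ - 85,-27/5,-23/6]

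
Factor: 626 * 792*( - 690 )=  - 2^5*3^3 * 5^1*11^1 * 23^1*313^1  =  - 342096480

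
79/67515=79/67515 = 0.00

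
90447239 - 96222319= -5775080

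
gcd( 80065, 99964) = 67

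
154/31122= 11/2223 = 0.00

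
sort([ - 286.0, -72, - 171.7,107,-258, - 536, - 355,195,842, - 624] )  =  [ - 624, - 536, - 355, - 286.0, - 258, - 171.7, - 72,107,195,842]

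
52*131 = 6812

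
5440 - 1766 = 3674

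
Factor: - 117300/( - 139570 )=2^1*3^1*5^1*23^1*821^( - 1)= 690/821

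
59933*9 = 539397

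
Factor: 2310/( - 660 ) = -7/2 = - 2^( - 1 ) * 7^1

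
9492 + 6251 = 15743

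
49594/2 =24797 = 24797.00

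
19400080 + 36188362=55588442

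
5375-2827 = 2548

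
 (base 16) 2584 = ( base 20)1404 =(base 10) 9604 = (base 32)9c4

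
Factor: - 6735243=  - 3^1*1181^1*1901^1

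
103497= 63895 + 39602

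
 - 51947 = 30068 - 82015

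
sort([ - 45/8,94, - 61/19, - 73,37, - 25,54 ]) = [ - 73,  -  25 , - 45/8, - 61/19 , 37, 54, 94 ]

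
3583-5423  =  -1840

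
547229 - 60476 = 486753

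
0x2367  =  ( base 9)13380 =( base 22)IFL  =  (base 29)amf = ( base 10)9063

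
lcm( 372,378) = 23436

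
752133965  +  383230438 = 1135364403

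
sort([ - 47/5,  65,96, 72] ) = [  -  47/5, 65,72,96 ]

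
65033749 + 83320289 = 148354038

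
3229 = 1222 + 2007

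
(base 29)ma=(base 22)17A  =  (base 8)1210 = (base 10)648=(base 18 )200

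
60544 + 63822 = 124366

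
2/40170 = 1/20085=0.00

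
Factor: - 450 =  - 2^1*3^2*5^2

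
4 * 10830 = 43320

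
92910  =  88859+4051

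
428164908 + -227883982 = 200280926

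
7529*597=4494813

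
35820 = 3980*9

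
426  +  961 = 1387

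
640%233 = 174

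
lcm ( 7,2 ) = 14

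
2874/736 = 3 + 333/368 = 3.90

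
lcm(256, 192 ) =768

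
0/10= 0 = 0.00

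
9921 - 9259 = 662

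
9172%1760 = 372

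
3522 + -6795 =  - 3273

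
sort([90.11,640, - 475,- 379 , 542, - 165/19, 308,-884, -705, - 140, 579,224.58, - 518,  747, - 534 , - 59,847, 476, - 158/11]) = [ - 884,-705 , - 534, - 518, - 475, - 379, - 140, - 59, - 158/11, - 165/19, 90.11, 224.58, 308, 476,542, 579,  640, 747 , 847]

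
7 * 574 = 4018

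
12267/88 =139+35/88=139.40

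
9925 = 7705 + 2220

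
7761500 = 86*90250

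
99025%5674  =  2567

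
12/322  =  6/161 = 0.04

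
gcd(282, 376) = 94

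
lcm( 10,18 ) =90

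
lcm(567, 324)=2268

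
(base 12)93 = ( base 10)111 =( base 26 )47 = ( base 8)157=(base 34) 39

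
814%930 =814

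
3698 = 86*43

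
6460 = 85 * 76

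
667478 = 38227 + 629251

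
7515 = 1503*5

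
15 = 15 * 1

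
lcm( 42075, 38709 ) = 967725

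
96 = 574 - 478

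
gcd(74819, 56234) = 1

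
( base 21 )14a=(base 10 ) 535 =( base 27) jm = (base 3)201211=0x217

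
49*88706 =4346594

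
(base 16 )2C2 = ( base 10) 706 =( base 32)m2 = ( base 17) 279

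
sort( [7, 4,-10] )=[  -  10,4,7 ]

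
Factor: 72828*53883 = 3924191124 = 2^2*3^4*7^1 * 17^2*5987^1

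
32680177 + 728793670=761473847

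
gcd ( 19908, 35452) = 4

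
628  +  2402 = 3030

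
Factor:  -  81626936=-2^3*173^1*58979^1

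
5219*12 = 62628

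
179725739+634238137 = 813963876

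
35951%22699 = 13252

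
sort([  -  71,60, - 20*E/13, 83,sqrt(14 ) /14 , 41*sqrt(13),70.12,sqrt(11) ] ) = [-71,-20*E/13, sqrt(14)/14,sqrt(11),  60, 70.12,83,41 * sqrt(13)] 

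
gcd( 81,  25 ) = 1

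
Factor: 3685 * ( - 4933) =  - 18178105 = -5^1*11^1 * 67^1*4933^1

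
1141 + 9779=10920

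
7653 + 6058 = 13711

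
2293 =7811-5518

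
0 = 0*882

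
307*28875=8864625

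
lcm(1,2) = 2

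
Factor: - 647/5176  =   - 1/8  =  - 2^(-3 ) 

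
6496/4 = 1624=1624.00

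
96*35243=3383328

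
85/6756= 85/6756=0.01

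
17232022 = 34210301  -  16978279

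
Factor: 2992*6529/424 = 2441846/53 = 2^1*11^1*17^1*53^( - 1)*6529^1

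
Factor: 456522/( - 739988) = -2^ (-1)*3^1*11^1*6917^1*184997^(-1)= - 228261/369994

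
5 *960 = 4800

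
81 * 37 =2997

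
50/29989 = 50/29989 = 0.00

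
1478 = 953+525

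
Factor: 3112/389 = 2^3 = 8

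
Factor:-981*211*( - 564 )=116742924 = 2^2*3^3*47^1 * 109^1*211^1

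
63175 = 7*9025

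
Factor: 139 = 139^1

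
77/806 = 77/806 = 0.10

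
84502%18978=8590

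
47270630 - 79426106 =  - 32155476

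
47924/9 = 5324  +  8/9 = 5324.89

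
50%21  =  8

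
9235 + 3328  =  12563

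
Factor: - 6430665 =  - 3^1 * 5^1*577^1*743^1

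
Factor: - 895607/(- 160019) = 29^1*89^1*347^1 * 160019^( - 1)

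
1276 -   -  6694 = 7970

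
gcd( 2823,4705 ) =941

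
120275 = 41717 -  -78558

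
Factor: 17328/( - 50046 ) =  - 2^3* 19^1*439^( - 1 ) = - 152/439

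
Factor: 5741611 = 5741611^1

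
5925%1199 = 1129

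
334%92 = 58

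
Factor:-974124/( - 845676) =27059/23491 = 13^( - 2) *139^(- 1)*27059^1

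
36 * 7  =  252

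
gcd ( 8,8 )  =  8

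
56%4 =0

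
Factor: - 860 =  - 2^2 * 5^1 * 43^1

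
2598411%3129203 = 2598411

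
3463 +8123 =11586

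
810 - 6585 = - 5775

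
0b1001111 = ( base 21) 3g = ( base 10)79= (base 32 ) 2f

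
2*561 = 1122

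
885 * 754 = 667290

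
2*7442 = 14884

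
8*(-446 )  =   - 3568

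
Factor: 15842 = 2^1*89^2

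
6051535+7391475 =13443010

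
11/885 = 11/885 = 0.01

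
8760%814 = 620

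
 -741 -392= - 1133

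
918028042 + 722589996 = 1640618038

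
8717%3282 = 2153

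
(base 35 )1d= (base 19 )2A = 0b110000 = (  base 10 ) 48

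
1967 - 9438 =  - 7471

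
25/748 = 25/748 = 0.03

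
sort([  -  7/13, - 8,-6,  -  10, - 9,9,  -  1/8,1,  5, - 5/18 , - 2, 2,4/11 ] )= [ - 10, - 9 ,-8 , - 6,  -  2 ,-7/13 , - 5/18, - 1/8 , 4/11, 1,2,5, 9 ]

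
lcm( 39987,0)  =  0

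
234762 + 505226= 739988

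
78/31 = 78/31 = 2.52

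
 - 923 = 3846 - 4769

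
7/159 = 7/159= 0.04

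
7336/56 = 131 = 131.00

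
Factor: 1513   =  17^1*89^1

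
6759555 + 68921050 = 75680605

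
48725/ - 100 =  - 1949/4 =- 487.25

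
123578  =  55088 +68490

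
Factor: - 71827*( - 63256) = 2^3*7^1*31^1*331^1 *7907^1= 4543488712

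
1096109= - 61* ( - 17969) 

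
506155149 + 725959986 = 1232115135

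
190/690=19/69= 0.28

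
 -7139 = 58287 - 65426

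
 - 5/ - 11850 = 1/2370 = 0.00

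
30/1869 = 10/623 =0.02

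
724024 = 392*1847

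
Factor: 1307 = 1307^1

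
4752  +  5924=10676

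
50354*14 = 704956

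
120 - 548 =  - 428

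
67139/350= 67139/350 = 191.83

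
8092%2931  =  2230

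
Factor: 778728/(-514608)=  - 457/302 = - 2^(  -  1) * 151^( - 1) * 457^1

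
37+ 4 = 41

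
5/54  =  5/54 = 0.09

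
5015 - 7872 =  - 2857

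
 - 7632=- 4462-3170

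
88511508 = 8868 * 9981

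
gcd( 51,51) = 51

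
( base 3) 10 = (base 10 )3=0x3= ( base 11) 3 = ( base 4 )3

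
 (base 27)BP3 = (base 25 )DMM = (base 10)8697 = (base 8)20771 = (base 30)9jr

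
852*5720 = 4873440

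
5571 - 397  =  5174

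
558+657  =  1215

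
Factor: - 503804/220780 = -947/415= -  5^( - 1 )*83^( - 1 )*947^1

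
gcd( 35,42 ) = 7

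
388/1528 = 97/382 = 0.25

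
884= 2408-1524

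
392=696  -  304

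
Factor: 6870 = 2^1 * 3^1*5^1*229^1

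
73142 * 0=0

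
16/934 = 8/467 = 0.02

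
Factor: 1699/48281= 1699^1*48281^( - 1) 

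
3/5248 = 3/5248  =  0.00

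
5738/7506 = 2869/3753  =  0.76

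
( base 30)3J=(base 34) 37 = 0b1101101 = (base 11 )9A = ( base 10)109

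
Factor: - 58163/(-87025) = 5^( - 2)*7^2*59^( - 2)*1187^1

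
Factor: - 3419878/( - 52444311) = 2^1*3^(-1)*7^1*11^1*53^1*97^( -1)*419^1*180221^(-1)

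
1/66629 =1/66629 =0.00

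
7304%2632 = 2040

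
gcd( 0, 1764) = 1764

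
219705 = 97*2265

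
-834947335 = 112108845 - 947056180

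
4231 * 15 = 63465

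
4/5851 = 4/5851 = 0.00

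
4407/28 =157 + 11/28 = 157.39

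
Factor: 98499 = 3^1*32833^1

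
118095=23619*5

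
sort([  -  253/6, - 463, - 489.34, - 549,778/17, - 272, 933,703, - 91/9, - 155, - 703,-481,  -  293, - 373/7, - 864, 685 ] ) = [ - 864,  -  703,-549,- 489.34, - 481, - 463,  -  293, - 272, - 155, - 373/7 ,- 253/6, - 91/9,778/17, 685,703,933]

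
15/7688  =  15/7688 = 0.00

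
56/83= 56/83 = 0.67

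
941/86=10  +  81/86=10.94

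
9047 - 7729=1318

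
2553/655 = 2553/655 = 3.90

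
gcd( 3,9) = 3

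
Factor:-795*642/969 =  - 2^1 * 3^1*5^1*17^(  -  1)*19^( - 1 )*53^1*107^1 = - 170130/323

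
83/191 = 83/191 = 0.43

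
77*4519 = 347963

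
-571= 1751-2322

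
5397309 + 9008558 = 14405867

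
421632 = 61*6912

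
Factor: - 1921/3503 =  - 17^1*31^ ( - 1 ) = - 17/31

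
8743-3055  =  5688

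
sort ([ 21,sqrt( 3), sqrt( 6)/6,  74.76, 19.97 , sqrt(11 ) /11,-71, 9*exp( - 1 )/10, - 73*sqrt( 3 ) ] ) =[ -73*sqrt(3) , - 71, sqrt( 11 ) /11,9*exp( - 1) /10,sqrt(6)/6, sqrt( 3 ),19.97, 21, 74.76 ] 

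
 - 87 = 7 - 94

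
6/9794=3/4897=0.00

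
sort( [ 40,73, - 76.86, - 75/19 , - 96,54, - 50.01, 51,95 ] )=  [ - 96  , - 76.86, - 50.01, - 75/19,40,51, 54,73,95]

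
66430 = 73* 910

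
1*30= 30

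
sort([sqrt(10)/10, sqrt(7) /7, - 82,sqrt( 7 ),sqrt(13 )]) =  [- 82,sqrt(10 )/10, sqrt(7 ) /7, sqrt (7),sqrt(13 )]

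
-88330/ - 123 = 718+16/123   =  718.13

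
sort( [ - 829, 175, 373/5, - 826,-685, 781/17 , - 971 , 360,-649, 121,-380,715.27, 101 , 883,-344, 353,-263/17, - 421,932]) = [ - 971,-829, - 826, - 685, - 649, - 421,-380 , - 344,-263/17, 781/17,373/5, 101 , 121, 175,353,360, 715.27, 883,932]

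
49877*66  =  3291882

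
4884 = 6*814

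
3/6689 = 3/6689 = 0.00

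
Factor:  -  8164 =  - 2^2 *13^1*157^1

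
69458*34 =2361572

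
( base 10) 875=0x36B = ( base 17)308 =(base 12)60b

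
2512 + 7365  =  9877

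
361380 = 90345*4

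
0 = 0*31381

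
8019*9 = 72171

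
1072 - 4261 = -3189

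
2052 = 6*342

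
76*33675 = 2559300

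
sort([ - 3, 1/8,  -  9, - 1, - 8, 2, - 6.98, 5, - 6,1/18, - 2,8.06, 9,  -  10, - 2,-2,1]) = [- 10,-9,-8, - 6.98,  -  6,  -  3,-2, - 2,-2, - 1, 1/18, 1/8, 1,2, 5 , 8.06 , 9 ]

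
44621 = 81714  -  37093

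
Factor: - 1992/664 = -3 = -3^1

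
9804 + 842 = 10646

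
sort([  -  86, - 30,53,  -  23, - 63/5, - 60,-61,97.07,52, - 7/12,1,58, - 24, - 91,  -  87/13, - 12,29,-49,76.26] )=[-91, - 86, - 61, - 60, - 49, - 30,- 24, - 23, - 63/5,- 12, - 87/13,  -  7/12,1,29,52,53,58,76.26, 97.07] 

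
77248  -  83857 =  - 6609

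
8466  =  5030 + 3436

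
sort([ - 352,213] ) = [-352,213 ] 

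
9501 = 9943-442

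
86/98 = 43/49=0.88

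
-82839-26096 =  - 108935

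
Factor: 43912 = 2^3*11^1*499^1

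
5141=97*53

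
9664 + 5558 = 15222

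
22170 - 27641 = -5471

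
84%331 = 84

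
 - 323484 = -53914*6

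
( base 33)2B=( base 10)77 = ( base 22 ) 3b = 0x4d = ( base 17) 49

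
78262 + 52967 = 131229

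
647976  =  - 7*( - 92568)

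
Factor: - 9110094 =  - 2^1*3^1*7^1*31^1*6997^1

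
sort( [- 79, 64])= [ - 79, 64 ] 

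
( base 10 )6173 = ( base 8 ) 14035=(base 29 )79p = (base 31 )6D4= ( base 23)bf9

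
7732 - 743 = 6989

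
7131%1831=1638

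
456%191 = 74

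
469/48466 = 469/48466 = 0.01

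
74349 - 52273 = 22076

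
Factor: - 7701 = - 3^1 *17^1*151^1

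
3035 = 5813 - 2778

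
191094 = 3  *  63698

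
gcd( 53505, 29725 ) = 5945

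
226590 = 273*830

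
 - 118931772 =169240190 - 288171962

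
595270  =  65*9158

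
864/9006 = 144/1501 = 0.10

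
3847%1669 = 509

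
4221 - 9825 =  - 5604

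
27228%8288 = 2364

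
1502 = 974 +528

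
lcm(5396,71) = 5396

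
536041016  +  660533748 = 1196574764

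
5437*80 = 434960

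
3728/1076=3+125/269  =  3.46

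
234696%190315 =44381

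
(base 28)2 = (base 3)2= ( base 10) 2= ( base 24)2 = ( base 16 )2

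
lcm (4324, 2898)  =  272412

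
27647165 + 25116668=52763833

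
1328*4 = 5312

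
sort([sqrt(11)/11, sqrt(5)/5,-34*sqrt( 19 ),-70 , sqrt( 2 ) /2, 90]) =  [ - 34*sqrt( 19), - 70, sqrt ( 11 ) /11, sqrt(5 ) /5, sqrt(2 )/2, 90 ] 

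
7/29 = 7/29 = 0.24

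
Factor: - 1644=  -  2^2* 3^1*137^1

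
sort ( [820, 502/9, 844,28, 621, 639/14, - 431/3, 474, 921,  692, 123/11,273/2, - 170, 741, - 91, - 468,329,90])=[ - 468,- 170, - 431/3,  -  91, 123/11, 28, 639/14 , 502/9,  90, 273/2, 329,474, 621 , 692,  741, 820, 844, 921]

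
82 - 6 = 76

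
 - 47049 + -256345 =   -  303394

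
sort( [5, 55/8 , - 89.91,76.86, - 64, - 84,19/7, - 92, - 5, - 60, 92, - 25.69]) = [-92 , -89.91, - 84 , - 64, - 60, - 25.69, - 5,19/7, 5,55/8 , 76.86,92 ]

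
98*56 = 5488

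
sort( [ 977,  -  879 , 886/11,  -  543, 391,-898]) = [ - 898, - 879, - 543  ,  886/11 , 391, 977] 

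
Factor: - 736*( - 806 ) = 593216 = 2^6*13^1* 23^1 * 31^1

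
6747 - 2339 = 4408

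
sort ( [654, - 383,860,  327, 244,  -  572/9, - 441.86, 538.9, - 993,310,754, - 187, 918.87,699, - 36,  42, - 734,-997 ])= [-997, - 993, - 734, - 441.86,  -  383, - 187, - 572/9  , - 36,  42,244,310,327,538.9, 654, 699,754,  860, 918.87 ] 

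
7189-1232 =5957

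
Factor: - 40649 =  - 7^1*5807^1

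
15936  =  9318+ 6618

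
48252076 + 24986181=73238257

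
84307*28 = 2360596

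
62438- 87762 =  - 25324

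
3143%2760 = 383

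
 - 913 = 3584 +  - 4497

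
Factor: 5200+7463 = 12663 = 3^3*7^1*67^1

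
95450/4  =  23862 + 1/2 =23862.50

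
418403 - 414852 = 3551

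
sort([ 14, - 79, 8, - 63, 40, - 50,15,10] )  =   [-79,-63,-50,8,10,14,15,40]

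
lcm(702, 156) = 1404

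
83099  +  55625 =138724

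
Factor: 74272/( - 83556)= - 8/9  =  - 2^3*3^( - 2) 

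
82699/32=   2584 + 11/32 = 2584.34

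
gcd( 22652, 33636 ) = 4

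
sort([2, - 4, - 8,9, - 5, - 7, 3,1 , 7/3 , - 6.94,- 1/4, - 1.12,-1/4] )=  [ - 8, - 7,-6.94, - 5, - 4, - 1.12, - 1/4, -1/4,1, 2, 7/3 , 3, 9]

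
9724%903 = 694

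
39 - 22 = 17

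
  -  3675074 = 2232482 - 5907556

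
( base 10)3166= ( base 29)3m5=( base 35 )2kg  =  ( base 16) c5e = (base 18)9DG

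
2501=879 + 1622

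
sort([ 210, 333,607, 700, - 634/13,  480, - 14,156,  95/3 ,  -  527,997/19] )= [ - 527, - 634/13, - 14,95/3, 997/19,  156, 210,333,480,607,700 ]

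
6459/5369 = 1 + 1090/5369= 1.20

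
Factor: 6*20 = 2^3  *  3^1 * 5^1 = 120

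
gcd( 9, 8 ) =1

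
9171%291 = 150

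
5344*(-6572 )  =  -35120768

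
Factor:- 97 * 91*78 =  -688506 = -2^1*3^1*7^1* 13^2*97^1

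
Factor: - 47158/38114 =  - 59^( - 1)*73^1= - 73/59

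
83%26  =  5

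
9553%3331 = 2891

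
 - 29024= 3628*( - 8)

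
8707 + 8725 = 17432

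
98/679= 14/97 = 0.14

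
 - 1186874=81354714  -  82541588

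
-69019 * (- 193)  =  13320667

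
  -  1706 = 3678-5384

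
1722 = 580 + 1142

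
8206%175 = 156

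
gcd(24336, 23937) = 3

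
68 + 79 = 147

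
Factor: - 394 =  - 2^1*197^1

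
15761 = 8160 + 7601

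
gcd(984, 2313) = 3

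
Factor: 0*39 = 0 = 0^1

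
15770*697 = 10991690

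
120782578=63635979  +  57146599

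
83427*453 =37792431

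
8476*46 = 389896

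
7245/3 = 2415 = 2415.00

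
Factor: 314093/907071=3^( - 1)*11^(-1 )*13^1*37^1*653^1*27487^( - 1 ) 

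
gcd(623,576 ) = 1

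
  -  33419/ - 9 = 3713 + 2/9=3713.22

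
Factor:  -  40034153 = -421^1* 95093^1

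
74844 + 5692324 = 5767168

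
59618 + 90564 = 150182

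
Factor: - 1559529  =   - 3^2 *17^1*10193^1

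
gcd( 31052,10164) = 28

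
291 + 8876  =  9167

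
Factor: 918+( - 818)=100 =2^2*5^2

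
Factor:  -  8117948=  - 2^2*37^1 * 54851^1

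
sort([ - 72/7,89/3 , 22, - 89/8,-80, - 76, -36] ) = [ - 80, - 76,-36, - 89/8, - 72/7, 22,89/3] 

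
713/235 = 713/235 = 3.03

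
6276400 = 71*88400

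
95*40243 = 3823085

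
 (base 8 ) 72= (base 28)22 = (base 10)58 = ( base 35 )1n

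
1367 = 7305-5938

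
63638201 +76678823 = 140317024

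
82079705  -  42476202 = 39603503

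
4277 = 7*611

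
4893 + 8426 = 13319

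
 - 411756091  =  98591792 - 510347883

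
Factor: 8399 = 37^1*227^1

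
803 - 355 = 448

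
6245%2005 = 230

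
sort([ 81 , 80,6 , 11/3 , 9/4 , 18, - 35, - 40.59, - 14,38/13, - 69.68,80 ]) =[ - 69.68,  -  40.59, - 35,- 14,9/4 , 38/13,11/3, 6, 18, 80, 80, 81]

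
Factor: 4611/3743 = 3^1*19^( - 1)*29^1*53^1* 197^ ( - 1) 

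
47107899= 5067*9297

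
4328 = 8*541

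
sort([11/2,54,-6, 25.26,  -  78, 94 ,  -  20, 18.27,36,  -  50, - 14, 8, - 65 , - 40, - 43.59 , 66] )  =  [-78, -65,-50,-43.59 , - 40, - 20, - 14, - 6, 11/2, 8, 18.27, 25.26, 36,54,66,94 ] 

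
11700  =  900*13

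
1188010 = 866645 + 321365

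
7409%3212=985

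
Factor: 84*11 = 2^2*3^1*7^1*11^1 =924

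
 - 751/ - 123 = 6 + 13/123= 6.11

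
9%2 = 1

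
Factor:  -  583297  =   - 11^1 * 13^1*4079^1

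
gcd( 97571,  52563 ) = 1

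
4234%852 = 826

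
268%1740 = 268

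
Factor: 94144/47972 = 2^4*67^( - 1) * 179^( - 1)*1471^1= 23536/11993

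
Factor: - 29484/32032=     -  2^( - 3)*3^4*11^(  -  1 )  =  -81/88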